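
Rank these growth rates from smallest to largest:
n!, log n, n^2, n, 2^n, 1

Ordered by growth rate: 1 < log n < n < n^2 < 2^n < n!.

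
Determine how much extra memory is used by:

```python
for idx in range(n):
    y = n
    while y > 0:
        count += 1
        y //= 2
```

Space complexity: O(1).
Only a constant amount of auxiliary storage is used; nothing grows with n.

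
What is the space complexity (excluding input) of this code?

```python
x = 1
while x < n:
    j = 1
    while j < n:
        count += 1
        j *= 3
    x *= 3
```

Space complexity: O(1).
Only a constant amount of auxiliary storage is used; nothing grows with n.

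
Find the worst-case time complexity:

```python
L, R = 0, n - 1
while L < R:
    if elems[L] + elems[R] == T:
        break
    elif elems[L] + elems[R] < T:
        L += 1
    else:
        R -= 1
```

Time complexity: O(n).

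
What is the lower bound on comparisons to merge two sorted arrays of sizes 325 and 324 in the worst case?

Adversary: with |325 - 324| <= 1 the inputs can be fully interleaved so that every adjacent pair in the merged output comes from different arrays. Then each of the 648 adjacent pairs must be directly compared, or the algorithm cannot determine their relative order. Standard merge meets this bound.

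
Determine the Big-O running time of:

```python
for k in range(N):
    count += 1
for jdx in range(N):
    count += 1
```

Time complexity: O(n).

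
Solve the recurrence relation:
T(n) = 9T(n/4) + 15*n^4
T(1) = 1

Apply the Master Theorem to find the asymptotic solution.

a=9, b=4, f(n)=15*n^4. log_4(9) = 1.585 < 4. Case 3: T(n) = O(n^4).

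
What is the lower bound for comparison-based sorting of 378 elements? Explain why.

A comparison-based sorting algorithm corresponds to a decision tree. With 378! possible permutations, the tree has 378! leaves. The height is at least log_2(378!) = Omega(n log n) by Stirling's approximation.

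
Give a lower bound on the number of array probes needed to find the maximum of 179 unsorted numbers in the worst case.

Adversary: any unprobed cell could hold a value larger than everything seen so far. If fewer than 179 cells are probed, the adversary places the max in an unprobed cell. So all 179 cells must be examined; together with 179-1 comparisons this is tight.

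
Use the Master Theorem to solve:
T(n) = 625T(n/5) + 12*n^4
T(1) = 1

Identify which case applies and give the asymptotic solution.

a=625, b=5, f(n)=12*n^4.
log_5(625) = 4, so n^(log_b(a)) = n^4.
f(n) = Theta(n^4), so Case 2 applies.
T(n) = Theta(n^4 log n).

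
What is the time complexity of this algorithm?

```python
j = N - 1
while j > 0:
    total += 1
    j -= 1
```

Time complexity: O(n).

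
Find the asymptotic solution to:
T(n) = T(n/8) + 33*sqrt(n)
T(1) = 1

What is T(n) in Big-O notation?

Each level contributes sqrt(n/8^k). Geometric series with ratio 1/sqrt(8) < 1 sums to O(sqrt(n)).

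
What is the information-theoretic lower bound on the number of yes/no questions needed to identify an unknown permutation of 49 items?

There are 49! = 608281864034267560872252163321295376887552831379210240000000000 permutations. Each yes/no question gives at most 1 bit, so at least ceil(log_2(608281864034267560872252163321295376887552831379210240000000000)) = 209 questions are needed.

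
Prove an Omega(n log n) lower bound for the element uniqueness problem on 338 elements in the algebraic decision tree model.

In the algebraic decision tree model, element uniqueness on 338 elements is equivalent to determining which cell of an arrangement of C(338,2) = 56953 hyperplanes x_i = x_j contains the input point. Ben-Or's theorem shows this requires Omega(n log n).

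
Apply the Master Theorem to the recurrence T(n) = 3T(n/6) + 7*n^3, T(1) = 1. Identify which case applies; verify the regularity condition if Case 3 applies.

a=3, b=6, f(n)=7*n^3.
log_6(3) = 0.6131 < 3.
f(n) = Omega(n^(0.6131+epsilon)) for some epsilon > 0, so Case 3 is the candidate.
Regularity: a*f(n/b) = 3*7*(n/6)^3 = (3/216)*7*n^3 <= c*f(n) with c = 3/216 < 1. Satisfied.
Case 3: T(n) = Theta(n^3).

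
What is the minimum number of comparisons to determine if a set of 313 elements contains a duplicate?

Determining if 313 elements are all distinct requires Omega(n log n) comparisons in the comparison model. This follows from the element distinctness lower bound.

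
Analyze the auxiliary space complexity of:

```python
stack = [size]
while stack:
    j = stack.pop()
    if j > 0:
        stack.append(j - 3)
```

Space complexity: O(1).
Only a constant amount of auxiliary storage is used; nothing grows with n.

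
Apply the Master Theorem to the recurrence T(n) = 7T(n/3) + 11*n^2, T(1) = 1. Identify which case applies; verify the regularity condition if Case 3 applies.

a=7, b=3, f(n)=11*n^2.
log_3(7) = 1.771 < 2.
f(n) = Omega(n^(1.771+epsilon)) for some epsilon > 0, so Case 3 is the candidate.
Regularity: a*f(n/b) = 7*11*(n/3)^2 = (7/9)*11*n^2 <= c*f(n) with c = 7/9 < 1. Satisfied.
Case 3: T(n) = Theta(n^2).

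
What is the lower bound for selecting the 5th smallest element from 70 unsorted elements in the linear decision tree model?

Selecting the 5th smallest of 70 elements requires Omega(n) comparisons. Every element must be compared at least once. The BFPRT algorithm achieves O(n), making this tight.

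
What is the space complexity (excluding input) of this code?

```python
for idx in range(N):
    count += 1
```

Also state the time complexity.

Space complexity: O(1).
Only a constant amount of auxiliary storage is used; nothing grows with n.
Time complexity: O(n).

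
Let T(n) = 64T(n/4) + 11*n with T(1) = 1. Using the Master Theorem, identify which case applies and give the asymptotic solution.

a=64, b=4, f(n)=11*n.
log_4(64) = 3 > 1.
Since f(n) = O(n^1) is polynomially smaller than n^3, Case 1 applies.
T(n) = Theta(n^3).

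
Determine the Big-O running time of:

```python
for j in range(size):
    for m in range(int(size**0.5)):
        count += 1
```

Time complexity: O(n * sqrt(n)).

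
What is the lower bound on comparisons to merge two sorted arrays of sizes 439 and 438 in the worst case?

Adversary: with |439 - 438| <= 1 the inputs can be fully interleaved so that every adjacent pair in the merged output comes from different arrays. Then each of the 876 adjacent pairs must be directly compared, or the algorithm cannot determine their relative order. Standard merge meets this bound.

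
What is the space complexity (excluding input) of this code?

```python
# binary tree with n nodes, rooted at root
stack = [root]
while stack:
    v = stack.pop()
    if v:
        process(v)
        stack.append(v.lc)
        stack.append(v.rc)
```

Space complexity: O(n).
Auxiliary storage grows linearly with the input size n in the worst case.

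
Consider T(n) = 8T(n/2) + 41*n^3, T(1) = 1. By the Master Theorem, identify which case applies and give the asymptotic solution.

a=8, b=2, f(n)=41*n^3.
log_2(8) = 3, so n^(log_b(a)) = n^3.
f(n) = Theta(n^3), so Case 2 applies.
T(n) = Theta(n^3 log n).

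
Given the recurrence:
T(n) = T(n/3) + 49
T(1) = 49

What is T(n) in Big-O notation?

Each step divides n by 3 and adds 49. After log_3(n) steps, T(n) = O(log n).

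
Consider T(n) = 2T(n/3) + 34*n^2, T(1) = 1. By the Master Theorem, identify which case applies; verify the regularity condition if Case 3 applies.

a=2, b=3, f(n)=34*n^2.
log_3(2) = 0.6309 < 2.
f(n) = Omega(n^(0.6309+epsilon)) for some epsilon > 0, so Case 3 is the candidate.
Regularity: a*f(n/b) = 2*34*(n/3)^2 = (2/9)*34*n^2 <= c*f(n) with c = 2/9 < 1. Satisfied.
Case 3: T(n) = Theta(n^2).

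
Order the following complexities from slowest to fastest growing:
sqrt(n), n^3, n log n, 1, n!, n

Ordered by growth rate: 1 < sqrt(n) < n < n log n < n^3 < n!.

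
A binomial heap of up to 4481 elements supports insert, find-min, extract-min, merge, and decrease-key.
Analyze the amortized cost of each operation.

A binomial heap with n <= 4481 elements has at most floor(log_2 4481) + 1 = 13 trees. Using potential Phi = number of trees: Insert adds one tree, but cascading merges reduce count -- amortized O(1). Find-min reads the cached minimum pointer: O(1). Extract-min creates O(log n) new trees: O(log n). Merge combines tree lists: O(log n). Decrease-key sifts the element up its tree of height <= log n: O(log n).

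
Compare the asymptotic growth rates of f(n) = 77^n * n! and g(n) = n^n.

f(n) = 77^n * n! grows faster: by Stirling n! ~ sqrt(2 pi n)(n/e)^n, so 77^n n! / n^n ~ (77/e)^n sqrt(2 pi n) -> infinity since 77/e > 1.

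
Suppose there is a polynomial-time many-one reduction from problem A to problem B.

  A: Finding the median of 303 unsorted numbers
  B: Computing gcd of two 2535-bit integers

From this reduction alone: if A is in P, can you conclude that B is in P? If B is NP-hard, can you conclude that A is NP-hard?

A poly-time reduction A <=_p B transfers tractability DOWN (B easy => A easy) and hardness UP (A hard => B hard), not the reverse.
From A in P, the reduction alone does NOT give B in P: any problem in P trivially reduces to SAT, yet SAT is not known to be in P.
From B NP-hard, the reduction alone does NOT give A NP-hard: again, easy problems reduce to hard ones.
(Here in fact A is P and B is P.)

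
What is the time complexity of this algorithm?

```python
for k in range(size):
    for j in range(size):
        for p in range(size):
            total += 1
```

Time complexity: O(n^3).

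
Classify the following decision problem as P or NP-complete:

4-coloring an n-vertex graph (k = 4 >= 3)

This problem is NP-complete: graph k-coloring for k>=3 is NP-complete by reduction from 3-SAT.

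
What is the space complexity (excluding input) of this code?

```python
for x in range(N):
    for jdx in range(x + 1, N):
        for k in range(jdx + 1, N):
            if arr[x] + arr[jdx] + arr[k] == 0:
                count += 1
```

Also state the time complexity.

Space complexity: O(1).
Only a constant amount of auxiliary storage is used; nothing grows with n.
Time complexity: O(n^3).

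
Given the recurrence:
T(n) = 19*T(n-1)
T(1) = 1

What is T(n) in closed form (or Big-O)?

Each step multiplies by 19. T(n) = T(1)*19^(n-1) = 19^(n-1).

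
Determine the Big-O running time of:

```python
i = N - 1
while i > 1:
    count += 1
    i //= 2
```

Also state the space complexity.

Time complexity: O(log n).
Space complexity: O(1).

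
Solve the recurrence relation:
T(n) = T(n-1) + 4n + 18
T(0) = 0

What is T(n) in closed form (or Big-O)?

Dominant term in sum is 4*sum(i, i=1..n) = 4*n*(n+1)/2 = O(n^2).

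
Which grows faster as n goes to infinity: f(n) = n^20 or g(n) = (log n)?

f(n) = n^20 grows faster: any positive polynomial dominates any polylog.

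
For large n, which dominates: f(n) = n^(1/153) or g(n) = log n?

f(n) = n^(1/153) grows faster: any positive power of n dominates log n.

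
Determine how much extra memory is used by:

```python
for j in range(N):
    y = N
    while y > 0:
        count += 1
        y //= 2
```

Space complexity: O(1).
Only a constant amount of auxiliary storage is used; nothing grows with n.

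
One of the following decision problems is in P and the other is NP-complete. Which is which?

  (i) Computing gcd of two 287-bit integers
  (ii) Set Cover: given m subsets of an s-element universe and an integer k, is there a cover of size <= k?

(i) is P: the Euclidean algorithm runs in polynomial time in the bit-length.
(ii) is NP-complete: one of Karp's 21 NP-complete problems (with k part of the input).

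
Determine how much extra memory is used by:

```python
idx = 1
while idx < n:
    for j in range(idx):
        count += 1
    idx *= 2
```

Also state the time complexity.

Space complexity: O(1).
Only a constant amount of auxiliary storage is used; nothing grows with n.
Time complexity: O(n).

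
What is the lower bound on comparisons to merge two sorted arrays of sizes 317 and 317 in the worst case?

Adversary: with |317 - 317| <= 1 the inputs can be fully interleaved so that every adjacent pair in the merged output comes from different arrays. Then each of the 633 adjacent pairs must be directly compared, or the algorithm cannot determine their relative order. Standard merge meets this bound.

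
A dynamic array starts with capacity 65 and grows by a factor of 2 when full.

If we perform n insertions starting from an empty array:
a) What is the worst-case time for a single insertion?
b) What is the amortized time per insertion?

(a) Worst-case single insertion: O(n) -- when the array is full at capacity c, the resize copies all c elements, and c can be Theta(n).
(b) Resizes happen at sizes 65, 130, 260, ... Total copy cost for n insertions: 65 + 130 + ... = O(n) (geometric series with ratio 1/2). Amortized cost per insertion: O(n)/n = O(1).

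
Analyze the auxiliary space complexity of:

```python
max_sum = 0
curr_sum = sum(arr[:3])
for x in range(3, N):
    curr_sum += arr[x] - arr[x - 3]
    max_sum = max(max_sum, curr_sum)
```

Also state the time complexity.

Space complexity: O(1).
Only a constant amount of auxiliary storage is used; nothing grows with n.
Time complexity: O(n).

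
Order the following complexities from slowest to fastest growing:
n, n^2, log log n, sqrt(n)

Ordered by growth rate: log log n < sqrt(n) < n < n^2.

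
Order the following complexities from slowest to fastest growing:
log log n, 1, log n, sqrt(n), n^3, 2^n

Ordered by growth rate: 1 < log log n < log n < sqrt(n) < n^3 < 2^n.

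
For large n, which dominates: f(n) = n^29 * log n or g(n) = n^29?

f(n) = n^29 * log n grows faster: extra log n factor -> infinity.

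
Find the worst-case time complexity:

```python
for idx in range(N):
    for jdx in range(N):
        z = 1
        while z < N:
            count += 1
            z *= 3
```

Time complexity: O(n^2 log n).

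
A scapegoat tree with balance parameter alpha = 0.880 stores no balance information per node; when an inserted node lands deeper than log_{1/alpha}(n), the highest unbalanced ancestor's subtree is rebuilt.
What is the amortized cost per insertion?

Search/insert path is O(log n). A rebuild of a subtree of size s costs O(s), but with alpha = 0.880 at least Omega(s) insertions must have occurred in that subtree since its last rebuild. Charging O(1) of the rebuild to each such insertion gives O(log n) amortized.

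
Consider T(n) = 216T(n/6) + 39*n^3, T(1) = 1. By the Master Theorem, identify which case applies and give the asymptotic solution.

a=216, b=6, f(n)=39*n^3.
log_6(216) = 3, so n^(log_b(a)) = n^3.
f(n) = Theta(n^3), so Case 2 applies.
T(n) = Theta(n^3 log n).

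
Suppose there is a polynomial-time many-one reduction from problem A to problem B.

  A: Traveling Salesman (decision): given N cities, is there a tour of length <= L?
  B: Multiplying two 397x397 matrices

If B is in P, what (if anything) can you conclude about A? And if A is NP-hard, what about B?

A poly-time reduction A <=_p B means any A-instance can be transformed to a B-instance in poly time.
If B is in P: compose the reduction with B's poly-time algorithm to solve A in poly time, so A is in P.
If A is NP-hard: every NP problem reduces to A, which reduces to B; composing reductions, every NP problem reduces to B, so B is NP-hard.
(Here in fact A is NP-complete and B is in P, so no such reduction is known -- its existence would imply P = NP; the analysis concerns only what the assumed reduction would or would not let you conclude.)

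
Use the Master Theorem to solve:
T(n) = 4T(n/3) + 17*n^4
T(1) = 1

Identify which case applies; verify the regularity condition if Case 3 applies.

a=4, b=3, f(n)=17*n^4.
log_3(4) = 1.262 < 4.
f(n) = Omega(n^(1.262+epsilon)) for some epsilon > 0, so Case 3 is the candidate.
Regularity: a*f(n/b) = 4*17*(n/3)^4 = (4/81)*17*n^4 <= c*f(n) with c = 4/81 < 1. Satisfied.
Case 3: T(n) = Theta(n^4).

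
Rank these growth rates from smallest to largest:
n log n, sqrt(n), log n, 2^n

Ordered by growth rate: log n < sqrt(n) < n log n < 2^n.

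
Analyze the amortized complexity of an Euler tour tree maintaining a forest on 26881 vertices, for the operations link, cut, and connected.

An Euler tour tree stores each tree's Euler tour as a balanced BST keyed by tour position. On 26881 vertices: link concatenates two tours via O(1) splits/joins of size <= 2*26881 (O(log n)); cut splits the tour at the two occurrences of the edge (O(log n)); connected compares BST roots (O(log n) to find the root). All O(log n) amortized.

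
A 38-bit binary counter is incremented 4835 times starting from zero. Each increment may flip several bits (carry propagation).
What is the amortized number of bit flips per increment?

Bit i flips on every 2^i-th increment, so over 4835 increments bit i flips floor(4835/2^i) times. Summing over i: total flips < 2 * 4835. Amortized: < 2 = O(1) per increment.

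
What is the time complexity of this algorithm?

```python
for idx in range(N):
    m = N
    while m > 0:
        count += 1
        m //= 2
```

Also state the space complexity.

Time complexity: O(n log n).
Space complexity: O(1).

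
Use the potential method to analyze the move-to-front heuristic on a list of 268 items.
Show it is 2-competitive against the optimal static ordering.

Let Phi = number of inversions between the MTF list and the optimal static list (0 <= Phi <= C(268,2)). Accessing an element at MTF position k and optimal position j: the move-to-front destroys all k-1 inversions in front of it that are not in front in optimal (>= k-j of them) and creates at most j-1 new ones. Amortized cost <= k + (j-1) - (k-j) = 2j - 1 <= 2 * optimal cost.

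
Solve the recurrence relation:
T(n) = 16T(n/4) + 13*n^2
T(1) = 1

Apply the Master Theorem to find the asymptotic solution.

a=16, b=4, f(n)=13*n^2. log_4(16) = 2. Case 2: T(n) = O(n^2 log n).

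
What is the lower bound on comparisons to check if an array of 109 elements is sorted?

To verify 109 elements are sorted, we must compare each consecutive pair. Skipping any pair allows an adversary to swap them. Therefore 108 comparisons are necessary and sufficient.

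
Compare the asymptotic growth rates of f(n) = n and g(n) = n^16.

g(n) = n^16 grows faster: n^16/n = n^15 -> infinity.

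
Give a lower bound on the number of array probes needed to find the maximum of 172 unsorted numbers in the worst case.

Adversary: any unprobed cell could hold a value larger than everything seen so far. If fewer than 172 cells are probed, the adversary places the max in an unprobed cell. So all 172 cells must be examined; together with 172-1 comparisons this is tight.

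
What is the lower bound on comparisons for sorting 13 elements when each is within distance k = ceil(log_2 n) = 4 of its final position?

Partition the 13 positions into floor(n/k) blocks of k = 4 consecutive positions; any permutation within a block keeps every element within k of its final position, so there are at least (k!)^(n/k) distinguishable inputs. Lower bound: log_2((k!)^(n/k)) = (n/k) * log_2(k!) = Theta(n log k); with k = ceil(log_2 n), this is Omega(n log log n).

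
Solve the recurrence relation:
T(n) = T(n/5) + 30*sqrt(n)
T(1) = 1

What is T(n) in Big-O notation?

Each level contributes sqrt(n/5^k). Geometric series with ratio 1/sqrt(5) < 1 sums to O(sqrt(n)).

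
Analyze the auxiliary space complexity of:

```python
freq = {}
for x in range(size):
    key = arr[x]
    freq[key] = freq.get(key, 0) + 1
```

Space complexity: O(n).
Auxiliary storage grows linearly with the input size n in the worst case.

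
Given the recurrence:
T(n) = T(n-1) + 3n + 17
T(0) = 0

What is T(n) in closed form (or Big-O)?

Dominant term in sum is 3*sum(i, i=1..n) = 3*n*(n+1)/2 = O(n^2).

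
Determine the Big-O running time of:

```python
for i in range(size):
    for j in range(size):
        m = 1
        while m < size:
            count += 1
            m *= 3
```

Time complexity: O(n^2 log n).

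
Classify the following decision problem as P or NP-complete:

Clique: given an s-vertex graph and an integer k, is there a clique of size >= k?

This problem is NP-complete: complement of Independent Set / Vertex Cover (with k part of the input).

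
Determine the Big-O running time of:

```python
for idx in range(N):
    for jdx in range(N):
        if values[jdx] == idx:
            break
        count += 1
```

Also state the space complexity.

Time complexity: O(n^2).
Space complexity: O(1).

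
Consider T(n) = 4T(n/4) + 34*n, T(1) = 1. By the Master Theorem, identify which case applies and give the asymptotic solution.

a=4, b=4, f(n)=34*n.
log_4(4) = 1, so n^(log_b(a)) = n.
f(n) = Theta(n), so Case 2 applies.
T(n) = Theta(n log n).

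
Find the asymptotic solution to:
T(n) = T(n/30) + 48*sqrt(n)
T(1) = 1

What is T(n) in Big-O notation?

Each level contributes sqrt(n/30^k). Geometric series with ratio 1/sqrt(30) < 1 sums to O(sqrt(n)).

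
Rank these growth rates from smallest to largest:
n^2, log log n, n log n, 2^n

Ordered by growth rate: log log n < n log n < n^2 < 2^n.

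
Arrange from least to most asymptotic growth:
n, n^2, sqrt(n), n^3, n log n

Ordered by growth rate: sqrt(n) < n < n log n < n^2 < n^3.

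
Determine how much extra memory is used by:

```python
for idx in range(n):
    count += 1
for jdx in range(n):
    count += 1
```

Space complexity: O(1).
Only a constant amount of auxiliary storage is used; nothing grows with n.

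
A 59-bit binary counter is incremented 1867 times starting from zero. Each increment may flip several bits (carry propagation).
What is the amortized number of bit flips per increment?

Bit i flips on every 2^i-th increment, so over 1867 increments bit i flips floor(1867/2^i) times. Summing over i: total flips < 2 * 1867. Amortized: < 2 = O(1) per increment.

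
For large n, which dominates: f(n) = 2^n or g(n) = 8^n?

g(n) = 8^n grows faster: (8/2)^n -> infinity since 8/2 > 1.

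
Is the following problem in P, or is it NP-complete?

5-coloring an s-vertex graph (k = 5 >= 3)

This problem is NP-complete: graph k-coloring for k>=3 is NP-complete by reduction from 3-SAT.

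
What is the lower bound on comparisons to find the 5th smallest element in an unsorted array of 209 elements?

Finding the 5th smallest of 209 elements requires Omega(n) comparisons. Every element must participate in at least one comparison; otherwise it could be the 5th smallest.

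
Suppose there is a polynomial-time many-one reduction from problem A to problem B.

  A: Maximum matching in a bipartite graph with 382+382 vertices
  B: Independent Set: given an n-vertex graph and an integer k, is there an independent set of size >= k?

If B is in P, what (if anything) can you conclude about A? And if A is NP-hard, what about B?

A poly-time reduction A <=_p B means any A-instance can be transformed to a B-instance in poly time.
If B is in P: compose the reduction with B's poly-time algorithm to solve A in poly time, so A is in P.
If A is NP-hard: every NP problem reduces to A, which reduces to B; composing reductions, every NP problem reduces to B, so B is NP-hard.
(Here in fact A is P and B is NP-complete.)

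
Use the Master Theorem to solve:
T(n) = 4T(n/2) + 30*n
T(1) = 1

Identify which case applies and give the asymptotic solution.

a=4, b=2, f(n)=30*n.
log_2(4) = 2 > 1.
Since f(n) = O(n^1) is polynomially smaller than n^2, Case 1 applies.
T(n) = Theta(n^2).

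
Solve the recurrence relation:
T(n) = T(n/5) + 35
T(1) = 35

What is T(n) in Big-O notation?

Each step divides n by 5 and adds 35. After log_5(n) steps, T(n) = O(log n).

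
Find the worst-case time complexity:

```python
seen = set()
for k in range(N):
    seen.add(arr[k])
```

Time complexity: O(n).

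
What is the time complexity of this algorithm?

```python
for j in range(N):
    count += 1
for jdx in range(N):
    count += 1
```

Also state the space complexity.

Time complexity: O(n).
Space complexity: O(1).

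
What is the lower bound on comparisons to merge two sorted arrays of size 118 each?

To merge two sorted arrays of size 118, we need at least 235 comparisons in the worst case. An adversary can force every element to be compared.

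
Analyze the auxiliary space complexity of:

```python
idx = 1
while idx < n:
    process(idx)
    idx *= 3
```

Space complexity: O(1).
Only a constant amount of auxiliary storage is used; nothing grows with n.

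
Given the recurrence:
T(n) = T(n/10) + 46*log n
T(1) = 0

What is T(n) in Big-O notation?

Each of the log_10(n) levels adds O(log n). T(n) = O(log^2 n).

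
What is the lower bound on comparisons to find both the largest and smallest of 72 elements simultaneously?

Pair elements first (floor(72/2) comparisons), then find max among winners and min among losers. Total: ceil(3*72/2) - 2 = 106 comparisons.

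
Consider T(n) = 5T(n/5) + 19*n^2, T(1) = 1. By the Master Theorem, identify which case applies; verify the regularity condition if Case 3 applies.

a=5, b=5, f(n)=19*n^2.
log_5(5) = 1 < 2.
f(n) = Omega(n^(1+epsilon)) for some epsilon > 0, so Case 3 is the candidate.
Regularity: a*f(n/b) = 5*19*(n/5)^2 = (5/25)*19*n^2 <= c*f(n) with c = 5/25 < 1. Satisfied.
Case 3: T(n) = Theta(n^2).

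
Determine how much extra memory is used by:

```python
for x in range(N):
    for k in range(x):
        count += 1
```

Space complexity: O(1).
Only a constant amount of auxiliary storage is used; nothing grows with n.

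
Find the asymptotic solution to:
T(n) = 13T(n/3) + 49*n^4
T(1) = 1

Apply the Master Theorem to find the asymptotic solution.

a=13, b=3, f(n)=49*n^4. log_3(13) = 2.335 < 4. Case 3: T(n) = O(n^4).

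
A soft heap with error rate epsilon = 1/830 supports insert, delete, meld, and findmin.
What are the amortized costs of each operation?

Soft heaps (Chazelle) allow up to an epsilon = 1/830 fraction of elements to have corrupted (raised) keys. Insert is O(log(1/epsilon)) = O(log 830) amortized -- the structure maintains heap-ordered binary trees of rank bounded by O(log(1/epsilon)). Meld concatenates root lists: O(1) amortized. Delete and findmin are O(1) amortized.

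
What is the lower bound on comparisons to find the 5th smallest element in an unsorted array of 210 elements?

Finding the 5th smallest of 210 elements requires Omega(n) comparisons. Every element must participate in at least one comparison; otherwise it could be the 5th smallest.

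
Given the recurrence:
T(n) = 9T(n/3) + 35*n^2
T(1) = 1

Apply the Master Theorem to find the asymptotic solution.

a=9, b=3, f(n)=35*n^2. log_3(9) = 2. Case 2: T(n) = O(n^2 log n).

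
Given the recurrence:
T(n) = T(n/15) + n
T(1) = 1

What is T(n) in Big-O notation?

Geometric series: n*(1 + 1/15 + 1/15^2 + ...) = O(n). T(n) = O(n).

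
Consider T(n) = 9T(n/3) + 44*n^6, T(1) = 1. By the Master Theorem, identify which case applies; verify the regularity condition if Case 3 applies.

a=9, b=3, f(n)=44*n^6.
log_3(9) = 2 < 6.
f(n) = Omega(n^(2+epsilon)) for some epsilon > 0, so Case 3 is the candidate.
Regularity: a*f(n/b) = 9*44*(n/3)^6 = (9/729)*44*n^6 <= c*f(n) with c = 9/729 < 1. Satisfied.
Case 3: T(n) = Theta(n^6).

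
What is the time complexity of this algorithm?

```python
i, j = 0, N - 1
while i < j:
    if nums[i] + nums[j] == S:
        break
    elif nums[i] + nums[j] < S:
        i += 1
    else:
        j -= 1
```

Time complexity: O(n).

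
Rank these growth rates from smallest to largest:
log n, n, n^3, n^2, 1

Ordered by growth rate: 1 < log n < n < n^2 < n^3.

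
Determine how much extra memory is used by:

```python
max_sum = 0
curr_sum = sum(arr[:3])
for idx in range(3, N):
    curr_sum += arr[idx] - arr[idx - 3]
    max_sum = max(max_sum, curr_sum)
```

Space complexity: O(1).
Only a constant amount of auxiliary storage is used; nothing grows with n.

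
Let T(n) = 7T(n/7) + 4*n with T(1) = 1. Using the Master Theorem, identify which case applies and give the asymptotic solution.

a=7, b=7, f(n)=4*n.
log_7(7) = 1, so n^(log_b(a)) = n.
f(n) = Theta(n), so Case 2 applies.
T(n) = Theta(n log n).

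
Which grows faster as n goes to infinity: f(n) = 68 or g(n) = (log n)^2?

g(n) = (log n)^2 grows faster: any unbounded function dominates a constant.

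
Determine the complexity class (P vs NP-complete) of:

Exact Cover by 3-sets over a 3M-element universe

This problem is NP-complete: one of Karp's 21 NP-complete problems.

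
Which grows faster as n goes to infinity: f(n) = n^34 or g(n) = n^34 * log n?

g(n) = n^34 * log n grows faster: extra log n factor -> infinity.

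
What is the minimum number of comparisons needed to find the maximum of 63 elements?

Finding the maximum requires 62 comparisons. Each comparison eliminates exactly one candidate. With 63 candidates, we need 62 eliminations.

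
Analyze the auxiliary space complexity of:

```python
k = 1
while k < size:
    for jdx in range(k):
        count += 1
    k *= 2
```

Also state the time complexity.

Space complexity: O(1).
Only a constant amount of auxiliary storage is used; nothing grows with n.
Time complexity: O(n).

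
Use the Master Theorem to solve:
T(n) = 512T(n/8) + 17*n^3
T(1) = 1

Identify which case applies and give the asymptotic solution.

a=512, b=8, f(n)=17*n^3.
log_8(512) = 3, so n^(log_b(a)) = n^3.
f(n) = Theta(n^3), so Case 2 applies.
T(n) = Theta(n^3 log n).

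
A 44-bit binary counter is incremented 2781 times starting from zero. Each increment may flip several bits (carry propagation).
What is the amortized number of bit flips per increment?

Bit i flips on every 2^i-th increment, so over 2781 increments bit i flips floor(2781/2^i) times. Summing over i: total flips < 2 * 2781. Amortized: < 2 = O(1) per increment.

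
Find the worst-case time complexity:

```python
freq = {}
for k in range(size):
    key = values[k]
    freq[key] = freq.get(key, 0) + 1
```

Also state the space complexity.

Time complexity: O(n).
Space complexity: O(n).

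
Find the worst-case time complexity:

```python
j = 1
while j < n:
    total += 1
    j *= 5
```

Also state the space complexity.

Time complexity: O(log n).
Space complexity: O(1).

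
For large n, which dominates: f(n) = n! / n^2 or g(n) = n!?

g(n) = n! grows faster: the ratio n!/(n!/n^2) = n^2 -> infinity.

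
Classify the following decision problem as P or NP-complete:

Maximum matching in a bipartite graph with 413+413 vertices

This problem is in P: Hopcroft-Karp runs in O(E sqrt(V)).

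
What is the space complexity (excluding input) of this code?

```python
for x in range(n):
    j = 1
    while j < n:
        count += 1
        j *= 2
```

Space complexity: O(1).
Only a constant amount of auxiliary storage is used; nothing grows with n.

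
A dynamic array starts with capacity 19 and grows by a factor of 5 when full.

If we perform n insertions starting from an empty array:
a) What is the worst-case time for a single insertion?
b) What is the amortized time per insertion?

(a) Worst-case single insertion: O(n) -- when the array is full at capacity c, the resize copies all c elements, and c can be Theta(n).
(b) Resizes happen at sizes 19, 95, 475, ... Total copy cost for n insertions: 19 + 95 + ... = O(n) (geometric series with ratio 1/5). Amortized cost per insertion: O(n)/n = O(1).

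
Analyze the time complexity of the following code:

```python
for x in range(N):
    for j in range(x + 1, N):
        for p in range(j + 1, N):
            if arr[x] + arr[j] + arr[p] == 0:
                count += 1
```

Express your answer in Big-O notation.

Time complexity: O(n^3).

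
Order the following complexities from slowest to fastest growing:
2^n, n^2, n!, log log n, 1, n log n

Ordered by growth rate: 1 < log log n < n log n < n^2 < 2^n < n!.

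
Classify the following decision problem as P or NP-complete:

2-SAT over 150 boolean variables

This problem is in P: 2-SAT is solvable in linear time via implication-graph SCCs.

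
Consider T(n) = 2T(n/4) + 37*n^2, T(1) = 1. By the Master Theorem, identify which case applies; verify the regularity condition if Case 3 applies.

a=2, b=4, f(n)=37*n^2.
log_4(2) = 0.5 < 2.
f(n) = Omega(n^(0.5+epsilon)) for some epsilon > 0, so Case 3 is the candidate.
Regularity: a*f(n/b) = 2*37*(n/4)^2 = (2/16)*37*n^2 <= c*f(n) with c = 2/16 < 1. Satisfied.
Case 3: T(n) = Theta(n^2).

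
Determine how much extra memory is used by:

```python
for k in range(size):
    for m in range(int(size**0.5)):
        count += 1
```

Space complexity: O(1).
Only a constant amount of auxiliary storage is used; nothing grows with n.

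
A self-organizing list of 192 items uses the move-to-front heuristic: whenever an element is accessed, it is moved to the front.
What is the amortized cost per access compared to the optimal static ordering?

With potential Phi = number of inversions between the MTF list and the optimal static list (at most C(192,2)), each access has amortized cost at most 2 * (cost under optimal static ordering). This is the move-to-front 2-competitiveness result.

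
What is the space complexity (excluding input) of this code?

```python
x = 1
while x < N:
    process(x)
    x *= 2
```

Space complexity: O(1).
Only a constant amount of auxiliary storage is used; nothing grows with n.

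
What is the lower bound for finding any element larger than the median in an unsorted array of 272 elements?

To find an element larger than the median of 272 elements, we must see Omega(n) elements. Without seeing enough elements, an adversary can make any unseen element the median.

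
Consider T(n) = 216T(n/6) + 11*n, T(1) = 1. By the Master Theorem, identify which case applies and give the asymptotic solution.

a=216, b=6, f(n)=11*n.
log_6(216) = 3 > 1.
Since f(n) = O(n^1) is polynomially smaller than n^3, Case 1 applies.
T(n) = Theta(n^3).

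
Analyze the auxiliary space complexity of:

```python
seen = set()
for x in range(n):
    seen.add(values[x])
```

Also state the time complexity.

Space complexity: O(n).
Auxiliary storage grows linearly with the input size n in the worst case.
Time complexity: O(n).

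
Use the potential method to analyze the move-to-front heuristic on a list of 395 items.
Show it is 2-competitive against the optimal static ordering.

Let Phi = number of inversions between the MTF list and the optimal static list (0 <= Phi <= C(395,2)). Accessing an element at MTF position k and optimal position j: the move-to-front destroys all k-1 inversions in front of it that are not in front in optimal (>= k-j of them) and creates at most j-1 new ones. Amortized cost <= k + (j-1) - (k-j) = 2j - 1 <= 2 * optimal cost.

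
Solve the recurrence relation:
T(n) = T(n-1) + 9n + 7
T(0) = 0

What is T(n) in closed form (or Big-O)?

Dominant term in sum is 9*sum(i, i=1..n) = 9*n*(n+1)/2 = O(n^2).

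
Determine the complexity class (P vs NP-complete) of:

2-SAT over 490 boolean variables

This problem is in P: 2-SAT is solvable in linear time via implication-graph SCCs.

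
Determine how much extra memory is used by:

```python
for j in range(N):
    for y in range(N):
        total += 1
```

Space complexity: O(1).
Only a constant amount of auxiliary storage is used; nothing grows with n.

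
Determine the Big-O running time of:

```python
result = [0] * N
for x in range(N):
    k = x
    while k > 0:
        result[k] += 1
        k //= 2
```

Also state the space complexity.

Time complexity: O(n log n).
Space complexity: O(n).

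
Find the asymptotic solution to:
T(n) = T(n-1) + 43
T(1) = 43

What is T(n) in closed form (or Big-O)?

Unrolling: T(n) = T(n-1) + 43 = T(n-2) + 2*43 = ... = T(1) + (n-1)*43 = 43 + (n-1)*43 = 43n.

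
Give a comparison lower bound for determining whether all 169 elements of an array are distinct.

In the algebraic decision-tree model, the YES region for element distinctness on 169 elements has 169! connected components (one per ordering). Ben-Or's theorem then gives a lower bound of Omega(log(n!)) = Omega(n log n).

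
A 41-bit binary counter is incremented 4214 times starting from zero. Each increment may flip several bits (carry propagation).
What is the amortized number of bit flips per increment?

Bit i flips on every 2^i-th increment, so over 4214 increments bit i flips floor(4214/2^i) times. Summing over i: total flips < 2 * 4214. Amortized: < 2 = O(1) per increment.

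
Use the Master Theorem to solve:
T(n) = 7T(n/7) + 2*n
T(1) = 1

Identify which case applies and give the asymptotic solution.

a=7, b=7, f(n)=2*n.
log_7(7) = 1, so n^(log_b(a)) = n.
f(n) = Theta(n), so Case 2 applies.
T(n) = Theta(n log n).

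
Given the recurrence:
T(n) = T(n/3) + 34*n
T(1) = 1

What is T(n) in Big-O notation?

Geometric series: 34*n*(1 + 1/3 + 1/3^2 + ...) = O(n). T(n) = O(n).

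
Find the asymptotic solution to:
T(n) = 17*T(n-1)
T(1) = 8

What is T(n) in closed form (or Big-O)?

Each step multiplies by 17. T(n) = T(1)*17^(n-1) = 8*17^(n-1).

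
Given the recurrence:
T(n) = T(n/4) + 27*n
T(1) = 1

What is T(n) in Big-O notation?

Geometric series: 27*n*(1 + 1/4 + 1/4^2 + ...) = O(n). T(n) = O(n).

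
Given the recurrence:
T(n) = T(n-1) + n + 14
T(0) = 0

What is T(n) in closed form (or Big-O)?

Dominant term in sum is 1*sum(i, i=1..n) = 1*n*(n+1)/2 = O(n^2).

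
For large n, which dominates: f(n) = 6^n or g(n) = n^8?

f(n) = 6^n grows faster: any exponential with base > 1 dominates every polynomial.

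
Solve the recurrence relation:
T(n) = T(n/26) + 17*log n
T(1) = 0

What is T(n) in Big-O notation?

Each of the log_26(n) levels adds O(log n). T(n) = O(log^2 n).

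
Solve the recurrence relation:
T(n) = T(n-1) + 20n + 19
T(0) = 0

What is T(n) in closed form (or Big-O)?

Dominant term in sum is 20*sum(i, i=1..n) = 20*n*(n+1)/2 = O(n^2).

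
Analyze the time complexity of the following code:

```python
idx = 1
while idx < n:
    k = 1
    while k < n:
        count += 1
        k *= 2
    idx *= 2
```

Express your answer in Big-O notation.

Time complexity: O(log^2 n).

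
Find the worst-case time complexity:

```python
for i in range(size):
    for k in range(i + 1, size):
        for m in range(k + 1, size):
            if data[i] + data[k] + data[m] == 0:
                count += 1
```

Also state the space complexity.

Time complexity: O(n^3).
Space complexity: O(1).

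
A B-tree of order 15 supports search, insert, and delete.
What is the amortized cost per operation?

B-tree of order 15 has height O(log_15 n). Each operation traverses the tree height. Splits during insert and merges during delete are O(1) each and occur at most once per level. Total cost per operation: O(log_15 n).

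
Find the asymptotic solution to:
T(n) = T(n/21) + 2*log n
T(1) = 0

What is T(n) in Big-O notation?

Each of the log_21(n) levels adds O(log n). T(n) = O(log^2 n).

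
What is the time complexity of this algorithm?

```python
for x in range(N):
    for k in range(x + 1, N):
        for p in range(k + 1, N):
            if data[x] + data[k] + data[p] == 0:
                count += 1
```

Time complexity: O(n^3).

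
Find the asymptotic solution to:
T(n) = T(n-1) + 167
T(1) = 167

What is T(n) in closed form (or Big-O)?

Unrolling: T(n) = T(n-1) + 167 = T(n-2) + 2*167 = ... = T(1) + (n-1)*167 = 167 + (n-1)*167 = 167n.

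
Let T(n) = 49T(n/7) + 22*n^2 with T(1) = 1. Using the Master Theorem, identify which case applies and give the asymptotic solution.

a=49, b=7, f(n)=22*n^2.
log_7(49) = 2, so n^(log_b(a)) = n^2.
f(n) = Theta(n^2), so Case 2 applies.
T(n) = Theta(n^2 log n).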